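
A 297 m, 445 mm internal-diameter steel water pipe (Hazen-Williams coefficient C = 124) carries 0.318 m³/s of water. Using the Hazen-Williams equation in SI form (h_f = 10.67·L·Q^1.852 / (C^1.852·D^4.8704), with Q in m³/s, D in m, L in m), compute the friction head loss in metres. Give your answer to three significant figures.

h_f = 10.67·297·0.318^1.852 / (124^1.852·0.445^4.8704) = 2.600 m

h_f ≈ 2.60 m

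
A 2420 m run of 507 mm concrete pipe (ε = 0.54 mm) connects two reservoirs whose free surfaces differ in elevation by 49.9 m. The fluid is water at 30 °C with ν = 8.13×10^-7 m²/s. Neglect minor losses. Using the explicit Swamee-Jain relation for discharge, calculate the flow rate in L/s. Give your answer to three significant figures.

Q ≈ 645 L/s

Swamee-Jain (Type II): Q = -0.965·√(gD⁵h_f/L)·ln[ε/(3.7D) + √(3.17ν²L/(gD³h_f))]
√(gD⁵h_f/L) = √(9.81·0.507⁵·49.9/2420) = 0.08232
ε/(3.7D) = 2.88×10^-4; √(3.17ν²L/(gD³h_f)) = 8.92×10^-6
Q = -0.965·0.08232·ln(2.968×10^-4) = 0.6452 m³/s
Check: V = 3.20 m/s, Re = 1.99×10^6, f = 0.02015, h_f = 50.1 m ≈ 49.9 m ✓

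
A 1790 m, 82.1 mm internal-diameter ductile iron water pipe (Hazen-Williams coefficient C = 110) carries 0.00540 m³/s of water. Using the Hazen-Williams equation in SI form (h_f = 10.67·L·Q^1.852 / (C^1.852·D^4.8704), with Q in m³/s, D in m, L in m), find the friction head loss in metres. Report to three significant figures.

h_f = 10.67·1790·0.00540^1.852 / (110^1.852·0.0821^4.8704) = 38.76 m

h_f ≈ 38.8 m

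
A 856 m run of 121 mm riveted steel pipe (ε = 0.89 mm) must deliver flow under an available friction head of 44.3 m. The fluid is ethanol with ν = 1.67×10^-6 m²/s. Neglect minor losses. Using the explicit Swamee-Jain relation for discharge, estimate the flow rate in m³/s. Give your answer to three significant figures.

Q ≈ 0.0216 m³/s

Swamee-Jain (Type II): Q = -0.965·√(gD⁵h_f/L)·ln[ε/(3.7D) + √(3.17ν²L/(gD³h_f))]
√(gD⁵h_f/L) = √(9.81·0.121⁵·44.3/856) = 0.003629
ε/(3.7D) = 0.00199; √(3.17ν²L/(gD³h_f)) = 9.91×10^-5
Q = -0.965·0.003629·ln(0.002087) = 0.02161 m³/s
Check: V = 1.88 m/s, Re = 1.36×10^5, f = 0.03500, h_f = 44.6 m ≈ 44.3 m ✓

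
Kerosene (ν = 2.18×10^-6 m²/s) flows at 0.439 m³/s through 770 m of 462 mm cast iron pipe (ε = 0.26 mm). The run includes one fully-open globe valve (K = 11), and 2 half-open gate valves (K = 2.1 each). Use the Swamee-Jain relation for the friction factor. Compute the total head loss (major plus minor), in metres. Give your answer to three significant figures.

V = 4Q/(πD²) = 2.619 m/s; V²/2g = 0.3495 m
Re = 5.55×10^5, ε/D = 5.63×10^-4 → f = 0.01807 (Swamee-Jain)
Major: h_f = f(L/D)·V²/2g = 0.01807·1667·0.3495 = 10.53 m
Minor: ΣK = 15.2; h_m = ΣK·V²/2g = 5.313 m
Total H_L = 10.53 + 5.313 = 15.84 m

H_L ≈ 15.8 m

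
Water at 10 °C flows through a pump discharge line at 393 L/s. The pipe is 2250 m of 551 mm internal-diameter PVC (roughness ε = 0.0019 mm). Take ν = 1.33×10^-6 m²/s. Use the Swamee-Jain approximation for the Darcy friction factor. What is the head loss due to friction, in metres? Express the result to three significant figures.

h_f ≈ 7.04 m

V = 4Q/(πD²) = 4·0.393/(π·0.551²) = 1.648 m/s
Re = VD/ν = 1.648·0.551/1.33×10^-6 = 6.83×10^5 → turbulent
ε/D = 0.0019/551 = 3.45×10^-6
Swamee-Jain: f = 0.01246
h_f = f(L/D)V²/(2g) = 0.01246·(2250/0.551)·1.648²/(2·9.81) = 7.044 m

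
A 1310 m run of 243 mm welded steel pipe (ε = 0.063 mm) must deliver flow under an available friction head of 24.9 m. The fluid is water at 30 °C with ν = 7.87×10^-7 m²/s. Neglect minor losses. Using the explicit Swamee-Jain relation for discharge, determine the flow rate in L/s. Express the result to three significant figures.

Swamee-Jain (Type II): Q = -0.965·√(gD⁵h_f/L)·ln[ε/(3.7D) + √(3.17ν²L/(gD³h_f))]
√(gD⁵h_f/L) = √(9.81·0.243⁵·24.9/1310) = 0.01257
ε/(3.7D) = 7.01×10^-5; √(3.17ν²L/(gD³h_f)) = 2.71×10^-5
Q = -0.965·0.01257·ln(9.716×10^-5) = 0.1121 m³/s
Check: V = 2.42 m/s, Re = 7.46×10^5, f = 0.01562, h_f = 25.1 m ≈ 24.9 m ✓

Q ≈ 112 L/s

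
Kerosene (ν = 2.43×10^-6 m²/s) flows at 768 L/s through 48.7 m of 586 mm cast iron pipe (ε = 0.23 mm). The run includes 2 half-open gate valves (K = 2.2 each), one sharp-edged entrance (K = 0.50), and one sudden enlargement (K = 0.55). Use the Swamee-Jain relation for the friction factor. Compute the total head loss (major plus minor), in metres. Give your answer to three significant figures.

H_L ≈ 2.83 m

V = 4Q/(πD²) = 2.848 m/s; V²/2g = 0.4133 m
Re = 6.87×10^5, ε/D = 3.92×10^-4 → f = 0.01678 (Swamee-Jain)
Major: h_f = f(L/D)·V²/2g = 0.01678·83.11·0.4133 = 0.5764 m
Minor: ΣK = 5.45; h_m = ΣK·V²/2g = 2.252 m
Total H_L = 0.5764 + 2.252 = 2.829 m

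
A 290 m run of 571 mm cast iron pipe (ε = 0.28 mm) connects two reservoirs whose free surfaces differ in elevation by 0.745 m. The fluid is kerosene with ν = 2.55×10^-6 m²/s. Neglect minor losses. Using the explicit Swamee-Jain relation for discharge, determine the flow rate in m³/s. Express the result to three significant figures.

Q ≈ 0.322 m³/s

Swamee-Jain (Type II): Q = -0.965·√(gD⁵h_f/L)·ln[ε/(3.7D) + √(3.17ν²L/(gD³h_f))]
√(gD⁵h_f/L) = √(9.81·0.571⁵·0.745/290) = 0.03911
ε/(3.7D) = 1.33×10^-4; √(3.17ν²L/(gD³h_f)) = 6.63×10^-5
Q = -0.965·0.03911·ln(1.988×10^-4) = 0.3217 m³/s
Check: V = 1.26 m/s, Re = 2.81×10^5, f = 0.01836, h_f = 0.750 m ≈ 0.745 m ✓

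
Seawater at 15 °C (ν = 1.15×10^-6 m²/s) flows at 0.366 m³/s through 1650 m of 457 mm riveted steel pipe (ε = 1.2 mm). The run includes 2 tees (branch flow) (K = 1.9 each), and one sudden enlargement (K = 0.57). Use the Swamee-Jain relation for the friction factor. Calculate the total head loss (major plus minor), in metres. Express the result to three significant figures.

H_L ≈ 24.4 m

V = 4Q/(πD²) = 2.231 m/s; V²/2g = 0.2538 m
Re = 8.87×10^5, ε/D = 0.00263 → f = 0.02546 (Swamee-Jain)
Major: h_f = f(L/D)·V²/2g = 0.02546·3611·0.2538 = 23.33 m
Minor: ΣK = 4.37; h_m = ΣK·V²/2g = 1.109 m
Total H_L = 23.33 + 1.109 = 24.43 m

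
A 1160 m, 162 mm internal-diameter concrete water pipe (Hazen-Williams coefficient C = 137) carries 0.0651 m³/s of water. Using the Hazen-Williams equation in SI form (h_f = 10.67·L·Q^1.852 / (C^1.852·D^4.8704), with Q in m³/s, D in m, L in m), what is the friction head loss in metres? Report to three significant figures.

h_f = 10.67·1160·0.0651^1.852 / (137^1.852·0.162^4.8704) = 61.40 m

h_f ≈ 61.4 m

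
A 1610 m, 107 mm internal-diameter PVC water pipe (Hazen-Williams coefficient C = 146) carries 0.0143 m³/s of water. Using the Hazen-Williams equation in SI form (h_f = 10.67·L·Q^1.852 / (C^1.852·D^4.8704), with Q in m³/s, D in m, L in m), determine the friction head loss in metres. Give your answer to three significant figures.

h_f ≈ 34.5 m

h_f = 10.67·1610·0.0143^1.852 / (146^1.852·0.107^4.8704) = 34.48 m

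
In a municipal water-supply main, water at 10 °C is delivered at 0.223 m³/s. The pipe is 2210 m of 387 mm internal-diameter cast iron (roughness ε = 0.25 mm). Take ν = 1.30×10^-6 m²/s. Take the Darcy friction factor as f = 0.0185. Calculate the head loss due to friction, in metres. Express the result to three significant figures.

V = 4Q/(πD²) = 4·0.223/(π·0.387²) = 1.896 m/s
h_f = f(L/D)V²/(2g) = 0.01850·(2210/0.387)·1.896²/(2·9.81) = 19.35 m

h_f ≈ 19.4 m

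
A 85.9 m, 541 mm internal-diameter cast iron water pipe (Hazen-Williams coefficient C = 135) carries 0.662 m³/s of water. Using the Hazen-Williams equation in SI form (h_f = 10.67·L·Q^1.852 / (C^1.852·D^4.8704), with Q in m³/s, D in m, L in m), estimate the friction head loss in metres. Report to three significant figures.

h_f ≈ 0.965 m

h_f = 10.67·85.9·0.662^1.852 / (135^1.852·0.541^4.8704) = 0.9648 m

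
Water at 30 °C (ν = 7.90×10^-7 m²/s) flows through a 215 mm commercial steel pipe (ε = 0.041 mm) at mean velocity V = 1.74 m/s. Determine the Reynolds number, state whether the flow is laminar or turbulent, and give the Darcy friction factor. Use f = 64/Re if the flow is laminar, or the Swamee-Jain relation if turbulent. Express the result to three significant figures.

Re = VD/ν = 1.740·0.215/7.90×10^-7 = 4.74×10^5
Re > 4000 → turbulent; ε/D = 1.91×10^-4
Swamee-Jain: f = 0.01550

Re ≈ 4.74×10^5; turbulent; f ≈ 0.0155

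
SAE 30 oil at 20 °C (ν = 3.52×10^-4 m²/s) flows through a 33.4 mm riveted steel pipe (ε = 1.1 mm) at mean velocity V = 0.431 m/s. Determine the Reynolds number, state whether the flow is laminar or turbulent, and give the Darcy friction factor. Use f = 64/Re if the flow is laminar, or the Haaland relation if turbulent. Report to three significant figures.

Re = VD/ν = 0.4310·0.0334/3.52×10^-4 = 40.9
Re < 2300 → laminar → f = 64/Re = 1.565

Re ≈ 40.9; laminar; f = 64/Re ≈ 1.56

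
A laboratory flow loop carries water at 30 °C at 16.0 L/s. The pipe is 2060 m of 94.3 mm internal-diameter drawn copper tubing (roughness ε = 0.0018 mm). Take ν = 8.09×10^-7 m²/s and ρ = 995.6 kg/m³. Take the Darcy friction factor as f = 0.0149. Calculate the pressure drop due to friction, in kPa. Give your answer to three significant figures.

Δp ≈ 850 kPa

V = 4Q/(πD²) = 4·0.0160/(π·0.0943²) = 2.291 m/s
h_f = f(L/D)V²/(2g) = 0.01490·(2060/0.0943)·2.291²/(2·9.81) = 87.07 m
Δp = ρg·h_f = 995.6·9.81·87.07 = 850.4 kPa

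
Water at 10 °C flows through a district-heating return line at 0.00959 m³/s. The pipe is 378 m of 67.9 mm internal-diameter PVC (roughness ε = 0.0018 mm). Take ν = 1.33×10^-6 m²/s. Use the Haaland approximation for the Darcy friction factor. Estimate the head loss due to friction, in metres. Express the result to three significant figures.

V = 4Q/(πD²) = 4·0.00959/(π·0.0679²) = 2.648 m/s
Re = VD/ν = 2.648·0.0679/1.33×10^-6 = 1.35×10^5 → turbulent
ε/D = 0.0018/67.9 = 2.65×10^-5
Haaland: f = 0.01688
h_f = f(L/D)V²/(2g) = 0.01688·(378/0.0679)·2.648²/(2·9.81) = 33.60 m

h_f ≈ 33.6 m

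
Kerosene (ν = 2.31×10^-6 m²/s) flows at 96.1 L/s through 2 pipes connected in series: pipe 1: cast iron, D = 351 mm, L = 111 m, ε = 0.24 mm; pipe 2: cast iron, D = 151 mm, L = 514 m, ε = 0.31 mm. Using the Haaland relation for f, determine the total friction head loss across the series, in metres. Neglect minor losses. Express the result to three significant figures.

Pipe 1: V = 0.9932 m/s, Re = 1.51×10^5, ε/D = 6.84×10^-4, f = 0.01998, h_1 = f(L/D)V²/2g = 0.3177 m
Pipe 2: V = 5.366 m/s, Re = 3.51×10^5, ε/D = 0.00205, f = 0.02408, h_2 = f(L/D)V²/2g = 120.3 m
Series → Q common, losses add: H = Σh = 120.6 m

H ≈ 121 m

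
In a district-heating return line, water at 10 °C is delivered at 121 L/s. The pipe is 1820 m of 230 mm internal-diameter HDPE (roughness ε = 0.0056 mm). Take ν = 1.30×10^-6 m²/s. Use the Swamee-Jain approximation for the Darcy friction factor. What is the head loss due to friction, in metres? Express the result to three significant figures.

h_f ≈ 45.9 m

V = 4Q/(πD²) = 4·0.121/(π·0.230²) = 2.912 m/s
Re = VD/ν = 2.912·0.230/1.30×10^-6 = 5.15×10^5 → turbulent
ε/D = 0.0056/230 = 2.43×10^-5
Swamee-Jain: f = 0.01341
h_f = f(L/D)V²/(2g) = 0.01341·(1820/0.230)·2.912²/(2·9.81) = 45.87 m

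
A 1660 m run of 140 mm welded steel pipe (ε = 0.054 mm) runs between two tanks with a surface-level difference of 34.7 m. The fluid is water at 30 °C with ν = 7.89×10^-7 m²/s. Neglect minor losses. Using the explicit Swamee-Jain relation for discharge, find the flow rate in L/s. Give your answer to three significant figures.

Q ≈ 27.9 L/s

Swamee-Jain (Type II): Q = -0.965·√(gD⁵h_f/L)·ln[ε/(3.7D) + √(3.17ν²L/(gD³h_f))]
√(gD⁵h_f/L) = √(9.81·0.140⁵·34.7/1660) = 0.003321
ε/(3.7D) = 1.04×10^-4; √(3.17ν²L/(gD³h_f)) = 5.92×10^-5
Q = -0.965·0.003321·ln(1.635×10^-4) = 0.02794 m³/s
Check: V = 1.82 m/s, Re = 3.22×10^5, f = 0.01754, h_f = 34.9 m ≈ 34.7 m ✓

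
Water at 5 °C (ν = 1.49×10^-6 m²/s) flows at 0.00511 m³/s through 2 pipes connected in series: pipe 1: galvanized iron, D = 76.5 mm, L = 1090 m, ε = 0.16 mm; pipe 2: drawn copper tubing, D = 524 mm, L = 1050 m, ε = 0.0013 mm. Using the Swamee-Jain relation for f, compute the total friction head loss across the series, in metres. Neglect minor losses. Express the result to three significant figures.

H ≈ 23.9 m

Pipe 1: V = 1.112 m/s, Re = 5.71×10^4, ε/D = 0.00209, f = 0.02666, h_1 = f(L/D)V²/2g = 23.93 m
Pipe 2: V = 0.02370 m/s, Re = 8330, ε/D = 2.48×10^-6, f = 0.03259, h_2 = f(L/D)V²/2g = 0.001869 m
Series → Q common, losses add: H = Σh = 23.93 m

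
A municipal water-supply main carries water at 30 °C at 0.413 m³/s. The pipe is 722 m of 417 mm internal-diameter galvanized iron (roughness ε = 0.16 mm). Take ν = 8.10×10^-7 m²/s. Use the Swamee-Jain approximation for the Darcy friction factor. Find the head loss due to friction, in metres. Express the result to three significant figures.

V = 4Q/(πD²) = 4·0.413/(π·0.417²) = 3.024 m/s
Re = VD/ν = 3.024·0.417/8.10×10^-7 = 1.56×10^6 → turbulent
ε/D = 0.16/417 = 3.84×10^-4
Swamee-Jain: f = 0.01623
h_f = f(L/D)V²/(2g) = 0.01623·(722/0.417)·3.024²/(2·9.81) = 13.10 m

h_f ≈ 13.1 m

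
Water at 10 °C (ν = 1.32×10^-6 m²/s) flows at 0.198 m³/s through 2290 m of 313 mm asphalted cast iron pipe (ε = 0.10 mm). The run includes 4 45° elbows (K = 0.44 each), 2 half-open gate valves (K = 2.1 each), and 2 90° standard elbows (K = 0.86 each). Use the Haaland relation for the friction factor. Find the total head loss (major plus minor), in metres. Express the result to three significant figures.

H_L ≈ 42.4 m

V = 4Q/(πD²) = 2.573 m/s; V²/2g = 0.3375 m
Re = 6.10×10^5, ε/D = 3.19×10^-4 → f = 0.01612 (Haaland)
Major: h_f = f(L/D)·V²/2g = 0.01612·7316·0.3375 = 39.81 m
Minor: ΣK = 7.68; h_m = ΣK·V²/2g = 2.592 m
Total H_L = 39.81 + 2.592 = 42.41 m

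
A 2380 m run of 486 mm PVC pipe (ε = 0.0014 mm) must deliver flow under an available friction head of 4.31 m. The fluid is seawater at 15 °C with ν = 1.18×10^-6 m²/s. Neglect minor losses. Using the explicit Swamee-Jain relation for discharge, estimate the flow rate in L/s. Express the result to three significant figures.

Q ≈ 211 L/s

Swamee-Jain (Type II): Q = -0.965·√(gD⁵h_f/L)·ln[ε/(3.7D) + √(3.17ν²L/(gD³h_f))]
√(gD⁵h_f/L) = √(9.81·0.486⁵·4.31/2380) = 0.02195
ε/(3.7D) = 7.79×10^-7; √(3.17ν²L/(gD³h_f)) = 4.65×10^-5
Q = -0.965·0.02195·ln(4.730×10^-5) = 0.2109 m³/s
Check: V = 1.14 m/s, Re = 4.68×10^5, f = 0.01329, h_f = 4.29 m ≈ 4.31 m ✓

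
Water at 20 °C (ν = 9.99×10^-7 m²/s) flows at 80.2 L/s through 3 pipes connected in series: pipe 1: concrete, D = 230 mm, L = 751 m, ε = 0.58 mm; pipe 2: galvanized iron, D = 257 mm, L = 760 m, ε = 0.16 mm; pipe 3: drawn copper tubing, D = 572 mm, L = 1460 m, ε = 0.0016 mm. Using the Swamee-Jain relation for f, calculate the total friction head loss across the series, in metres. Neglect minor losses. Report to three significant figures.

H ≈ 22.7 m

Pipe 1: V = 1.930 m/s, Re = 4.44×10^5, ε/D = 0.00252, f = 0.02540, h_1 = f(L/D)V²/2g = 15.75 m
Pipe 2: V = 1.546 m/s, Re = 3.98×10^5, ε/D = 6.23×10^-4, f = 0.01870, h_2 = f(L/D)V²/2g = 6.737 m
Pipe 3: V = 0.3121 m/s, Re = 1.79×10^5, ε/D = 2.80×10^-6, f = 0.01590, h_3 = f(L/D)V²/2g = 0.2015 m
Series → Q common, losses add: H = Σh = 22.69 m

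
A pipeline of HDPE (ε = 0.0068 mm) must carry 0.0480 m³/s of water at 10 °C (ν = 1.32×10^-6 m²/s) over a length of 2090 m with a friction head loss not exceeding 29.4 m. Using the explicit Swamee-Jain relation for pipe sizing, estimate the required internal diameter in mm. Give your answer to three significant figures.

Swamee-Jain (Type III): D = 0.66·[ε^1.25·(LQ²/(gh_f))^4.75 + ν·Q^9.4·(L/(gh_f))^5.2]^0.04
LQ²/(gh_f) = 0.01670; L/(gh_f) = 7.247
Term 1 = ε^1.25·(…)^4.75 = 1.25×10^-15; Term 2 = ν·Q^9.4·(…)^5.2 = 1.57×10^-14
D = 0.66·(1.25×10^-15 + 1.57×10^-14)^0.04 = 0.1857 m = 186 mm
Check: V = 1.77 m/s, Re = 2.49×10^5, f = 0.01526, h_f = 27.5 m ≈ 29.4 m ✓

D ≈ 186 mm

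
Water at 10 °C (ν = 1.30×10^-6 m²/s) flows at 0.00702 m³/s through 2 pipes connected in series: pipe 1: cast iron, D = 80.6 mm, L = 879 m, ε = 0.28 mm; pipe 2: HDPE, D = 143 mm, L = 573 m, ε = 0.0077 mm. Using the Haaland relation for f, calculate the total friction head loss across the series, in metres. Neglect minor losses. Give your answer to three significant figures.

H ≈ 30.9 m

Pipe 1: V = 1.376 m/s, Re = 8.53×10^4, ε/D = 0.00347, f = 0.02858, h_1 = f(L/D)V²/2g = 30.07 m
Pipe 2: V = 0.4371 m/s, Re = 4.81×10^4, ε/D = 5.38×10^-5, f = 0.02104, h_2 = f(L/D)V²/2g = 0.8208 m
Series → Q common, losses add: H = Σh = 30.89 m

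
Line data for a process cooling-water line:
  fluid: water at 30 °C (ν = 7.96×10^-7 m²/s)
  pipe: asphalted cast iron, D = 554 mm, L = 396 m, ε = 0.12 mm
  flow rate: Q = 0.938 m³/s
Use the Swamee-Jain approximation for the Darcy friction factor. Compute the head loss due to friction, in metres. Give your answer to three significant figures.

V = 4Q/(πD²) = 4·0.938/(π·0.554²) = 3.891 m/s
Re = VD/ν = 3.891·0.554/7.96×10^-7 = 2.71×10^6 → turbulent
ε/D = 0.12/554 = 2.17×10^-4
Swamee-Jain: f = 0.01439
h_f = f(L/D)V²/(2g) = 0.01439·(396/0.554)·3.891²/(2·9.81) = 7.937 m

h_f ≈ 7.94 m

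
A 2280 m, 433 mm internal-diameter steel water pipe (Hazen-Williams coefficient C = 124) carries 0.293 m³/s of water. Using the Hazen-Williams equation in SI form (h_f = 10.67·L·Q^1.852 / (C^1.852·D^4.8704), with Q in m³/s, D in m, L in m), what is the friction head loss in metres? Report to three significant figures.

h_f = 10.67·2280·0.293^1.852 / (124^1.852·0.433^4.8704) = 19.60 m

h_f ≈ 19.6 m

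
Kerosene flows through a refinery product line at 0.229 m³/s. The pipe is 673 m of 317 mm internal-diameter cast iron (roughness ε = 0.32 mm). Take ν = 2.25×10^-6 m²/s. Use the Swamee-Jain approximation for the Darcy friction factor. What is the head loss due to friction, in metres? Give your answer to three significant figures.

h_f ≈ 18.7 m

V = 4Q/(πD²) = 4·0.229/(π·0.317²) = 2.902 m/s
Re = VD/ν = 2.902·0.317/2.25×10^-6 = 4.09×10^5 → turbulent
ε/D = 0.32/317 = 0.00101
Swamee-Jain: f = 0.02053
h_f = f(L/D)V²/(2g) = 0.02053·(673/0.317)·2.902²/(2·9.81) = 18.70 m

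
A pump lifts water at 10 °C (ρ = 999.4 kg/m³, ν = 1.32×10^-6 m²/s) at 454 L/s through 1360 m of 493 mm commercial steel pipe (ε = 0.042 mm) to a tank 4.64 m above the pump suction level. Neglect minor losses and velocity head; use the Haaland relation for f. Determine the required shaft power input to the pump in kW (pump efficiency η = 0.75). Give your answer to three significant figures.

V = 4Q/(πD²) = 2.378 m/s; Re = 8.88×10^5; ε/D = 8.52×10^-5; f = 0.01324
h_f = f(L/D)V²/2g = 10.53 m
Total head H = z + h_f = 4.64 + 10.53 = 15.17 m
P_hyd = ρgQH = 999.4·9.81·0.454·15.17 = 67.54 kW
P_shaft = P_hyd/η = 67.54/0.75 = 90.05 kW

P_shaft ≈ 90.1 kW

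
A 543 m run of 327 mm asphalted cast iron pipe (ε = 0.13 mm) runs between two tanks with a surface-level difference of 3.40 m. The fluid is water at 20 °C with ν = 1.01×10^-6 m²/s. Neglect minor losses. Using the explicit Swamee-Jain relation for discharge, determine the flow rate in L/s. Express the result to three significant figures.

Swamee-Jain (Type II): Q = -0.965·√(gD⁵h_f/L)·ln[ε/(3.7D) + √(3.17ν²L/(gD³h_f))]
√(gD⁵h_f/L) = √(9.81·0.327⁵·3.40/543) = 0.01515
ε/(3.7D) = 1.07×10^-4; √(3.17ν²L/(gD³h_f)) = 3.88×10^-5
Q = -0.965·0.01515·ln(1.462×10^-4) = 0.1291 m³/s
Check: V = 1.54 m/s, Re = 4.98×10^5, f = 0.01710, h_f = 3.42 m ≈ 3.40 m ✓

Q ≈ 129 L/s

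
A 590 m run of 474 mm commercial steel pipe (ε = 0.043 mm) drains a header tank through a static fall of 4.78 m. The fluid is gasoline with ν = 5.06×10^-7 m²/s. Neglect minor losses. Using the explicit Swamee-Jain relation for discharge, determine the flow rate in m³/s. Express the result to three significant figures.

Q ≈ 0.433 m³/s

Swamee-Jain (Type II): Q = -0.965·√(gD⁵h_f/L)·ln[ε/(3.7D) + √(3.17ν²L/(gD³h_f))]
√(gD⁵h_f/L) = √(9.81·0.474⁵·4.78/590) = 0.04361
ε/(3.7D) = 2.45×10^-5; √(3.17ν²L/(gD³h_f)) = 9.79×10^-6
Q = -0.965·0.04361·ln(3.431×10^-5) = 0.4326 m³/s
Check: V = 2.45 m/s, Re = 2.30×10^6, f = 0.01261, h_f = 4.81 m ≈ 4.78 m ✓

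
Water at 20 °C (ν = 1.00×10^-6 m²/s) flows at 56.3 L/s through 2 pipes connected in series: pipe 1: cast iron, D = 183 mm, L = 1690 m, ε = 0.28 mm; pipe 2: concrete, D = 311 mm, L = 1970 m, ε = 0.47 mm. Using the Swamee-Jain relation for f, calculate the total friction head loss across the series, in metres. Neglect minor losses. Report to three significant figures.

Pipe 1: V = 2.141 m/s, Re = 3.92×10^5, ε/D = 0.00153, f = 0.02253, h_1 = f(L/D)V²/2g = 48.59 m
Pipe 2: V = 0.7411 m/s, Re = 2.30×10^5, ε/D = 0.00151, f = 0.02287, h_2 = f(L/D)V²/2g = 4.056 m
Series → Q common, losses add: H = Σh = 52.65 m

H ≈ 52.6 m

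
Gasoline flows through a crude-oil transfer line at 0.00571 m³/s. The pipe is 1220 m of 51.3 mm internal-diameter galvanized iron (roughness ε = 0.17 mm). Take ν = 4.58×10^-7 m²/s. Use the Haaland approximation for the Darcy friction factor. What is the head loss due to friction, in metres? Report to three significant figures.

h_f ≈ 253 m

V = 4Q/(πD²) = 4·0.00571/(π·0.0513²) = 2.763 m/s
Re = VD/ν = 2.763·0.0513/4.58×10^-7 = 3.09×10^5 → turbulent
ε/D = 0.17/51.3 = 0.00331
Haaland: f = 0.02733
h_f = f(L/D)V²/(2g) = 0.02733·(1220/0.0513)·2.763²/(2·9.81) = 252.8 m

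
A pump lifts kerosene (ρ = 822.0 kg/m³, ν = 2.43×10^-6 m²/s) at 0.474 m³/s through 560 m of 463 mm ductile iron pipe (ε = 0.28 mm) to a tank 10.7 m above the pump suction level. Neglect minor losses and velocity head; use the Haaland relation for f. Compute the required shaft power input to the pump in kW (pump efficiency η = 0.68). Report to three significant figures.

P_shaft ≈ 110 kW

V = 4Q/(πD²) = 2.815 m/s; Re = 5.36×10^5; ε/D = 6.05×10^-4; f = 0.01816
h_f = f(L/D)V²/2g = 8.875 m
Total head H = z + h_f = 10.7 + 8.875 = 19.58 m
P_hyd = ρgQH = 822.0·9.81·0.474·19.58 = 74.82 kW
P_shaft = P_hyd/η = 74.82/0.68 = 110.0 kW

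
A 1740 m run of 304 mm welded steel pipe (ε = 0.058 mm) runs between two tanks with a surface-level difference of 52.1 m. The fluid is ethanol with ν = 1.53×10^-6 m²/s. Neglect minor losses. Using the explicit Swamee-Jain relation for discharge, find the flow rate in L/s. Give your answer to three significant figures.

Swamee-Jain (Type II): Q = -0.965·√(gD⁵h_f/L)·ln[ε/(3.7D) + √(3.17ν²L/(gD³h_f))]
√(gD⁵h_f/L) = √(9.81·0.304⁵·52.1/1740) = 0.02762
ε/(3.7D) = 5.16×10^-5; √(3.17ν²L/(gD³h_f)) = 3.00×10^-5
Q = -0.965·0.02762·ln(8.155×10^-5) = 0.2509 m³/s
Check: V = 3.46 m/s, Re = 6.87×10^5, f = 0.01503, h_f = 52.4 m ≈ 52.1 m ✓

Q ≈ 251 L/s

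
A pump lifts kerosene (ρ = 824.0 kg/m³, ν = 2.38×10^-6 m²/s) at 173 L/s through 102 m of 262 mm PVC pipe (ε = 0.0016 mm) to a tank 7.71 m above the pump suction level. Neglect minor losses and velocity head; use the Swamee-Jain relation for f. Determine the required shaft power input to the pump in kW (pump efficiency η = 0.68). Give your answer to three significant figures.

V = 4Q/(πD²) = 3.209 m/s; Re = 3.53×10^5; ε/D = 6.11×10^-6; f = 0.01402
h_f = f(L/D)V²/2g = 2.865 m
Total head H = z + h_f = 7.71 + 2.865 = 10.58 m
P_hyd = ρgQH = 824.0·9.81·0.173·10.58 = 14.79 kW
P_shaft = P_hyd/η = 14.79/0.68 = 21.75 kW

P_shaft ≈ 21.7 kW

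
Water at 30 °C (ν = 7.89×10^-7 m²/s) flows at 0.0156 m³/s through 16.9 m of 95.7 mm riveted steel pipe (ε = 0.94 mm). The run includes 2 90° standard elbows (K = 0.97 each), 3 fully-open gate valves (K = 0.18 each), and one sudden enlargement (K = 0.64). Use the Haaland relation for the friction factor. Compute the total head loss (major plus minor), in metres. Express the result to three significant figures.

H_L ≈ 2.36 m

V = 4Q/(πD²) = 2.169 m/s; V²/2g = 0.2397 m
Re = 2.63×10^5, ε/D = 0.00982 → f = 0.03797 (Haaland)
Major: h_f = f(L/D)·V²/2g = 0.03797·176.6·0.2397 = 1.607 m
Minor: ΣK = 3.12; h_m = ΣK·V²/2g = 0.7480 m
Total H_L = 1.607 + 0.7480 = 2.355 m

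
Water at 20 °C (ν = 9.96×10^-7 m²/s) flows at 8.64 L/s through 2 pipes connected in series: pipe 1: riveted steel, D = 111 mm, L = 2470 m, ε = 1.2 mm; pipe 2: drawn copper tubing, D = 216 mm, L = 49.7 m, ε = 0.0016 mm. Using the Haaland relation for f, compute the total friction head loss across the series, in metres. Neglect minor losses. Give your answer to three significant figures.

H ≈ 35.8 m

Pipe 1: V = 0.8928 m/s, Re = 9.95×10^4, ε/D = 0.0108, f = 0.03954, h_1 = f(L/D)V²/2g = 35.75 m
Pipe 2: V = 0.2358 m/s, Re = 5.11×10^4, ε/D = 7.41×10^-6, f = 0.02063, h_2 = f(L/D)V²/2g = 0.01345 m
Series → Q common, losses add: H = Σh = 35.76 m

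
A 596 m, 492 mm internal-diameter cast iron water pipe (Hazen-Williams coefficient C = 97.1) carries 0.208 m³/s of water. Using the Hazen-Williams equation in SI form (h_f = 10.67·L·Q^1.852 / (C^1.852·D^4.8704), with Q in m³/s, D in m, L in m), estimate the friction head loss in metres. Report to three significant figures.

h_f ≈ 2.29 m

h_f = 10.67·596·0.208^1.852 / (97.1^1.852·0.492^4.8704) = 2.293 m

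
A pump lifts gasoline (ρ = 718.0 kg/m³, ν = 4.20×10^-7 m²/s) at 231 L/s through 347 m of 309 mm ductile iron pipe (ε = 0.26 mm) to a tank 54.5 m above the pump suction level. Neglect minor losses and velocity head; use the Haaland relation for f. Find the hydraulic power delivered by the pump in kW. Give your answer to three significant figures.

P_hyd ≈ 105 kW

V = 4Q/(πD²) = 3.080 m/s; Re = 2.27×10^6; ε/D = 8.41×10^-4; f = 0.01901
h_f = f(L/D)V²/2g = 10.32 m
Total head H = z + h_f = 54.5 + 10.32 = 64.82 m
P_hyd = ρgQH = 718.0·9.81·0.231·64.82 = 105.5 kW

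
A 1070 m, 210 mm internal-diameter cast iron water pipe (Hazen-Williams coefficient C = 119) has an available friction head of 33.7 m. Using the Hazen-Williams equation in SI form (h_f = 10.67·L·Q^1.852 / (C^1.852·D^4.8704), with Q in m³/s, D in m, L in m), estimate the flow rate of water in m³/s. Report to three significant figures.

Q ≈ 0.0845 m³/s

Rearranging: Q = [h_f·C^1.852·D^4.8704 / (10.67·L)]^(1/1.852)
Q = [33.7·119^1.852·0.210^4.8704 / (10.67·1070)]^0.540 = 0.08454 m³/s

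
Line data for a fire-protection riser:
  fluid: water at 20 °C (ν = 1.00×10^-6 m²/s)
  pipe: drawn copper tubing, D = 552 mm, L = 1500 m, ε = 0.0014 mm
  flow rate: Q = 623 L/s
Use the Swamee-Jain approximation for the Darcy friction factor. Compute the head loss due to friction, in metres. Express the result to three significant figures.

V = 4Q/(πD²) = 4·0.623/(π·0.552²) = 2.603 m/s
Re = VD/ν = 2.603·0.552/1.00×10^-6 = 1.44×10^6 → turbulent
ε/D = 0.0014/552 = 2.54×10^-6
Swamee-Jain: f = 0.01101
h_f = f(L/D)V²/(2g) = 0.01101·(1500/0.552)·2.603²/(2·9.81) = 10.33 m

h_f ≈ 10.3 m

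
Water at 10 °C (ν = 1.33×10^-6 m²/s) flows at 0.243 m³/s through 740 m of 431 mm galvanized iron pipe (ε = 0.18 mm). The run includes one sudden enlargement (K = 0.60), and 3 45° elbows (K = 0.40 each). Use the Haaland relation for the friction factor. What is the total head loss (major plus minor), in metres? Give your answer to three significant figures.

V = 4Q/(πD²) = 1.666 m/s; V²/2g = 0.1414 m
Re = 5.40×10^5, ε/D = 4.18×10^-4 → f = 0.01697 (Haaland)
Major: h_f = f(L/D)·V²/2g = 0.01697·1717·0.1414 = 4.119 m
Minor: ΣK = 1.80; h_m = ΣK·V²/2g = 0.2545 m
Total H_L = 4.119 + 0.2545 = 4.373 m

H_L ≈ 4.37 m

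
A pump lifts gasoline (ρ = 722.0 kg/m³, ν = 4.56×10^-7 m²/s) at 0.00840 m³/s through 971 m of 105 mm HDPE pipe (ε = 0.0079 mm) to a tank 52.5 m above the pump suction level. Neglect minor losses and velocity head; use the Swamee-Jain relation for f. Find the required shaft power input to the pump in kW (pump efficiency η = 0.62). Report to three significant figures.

P_shaft ≈ 5.71 kW

V = 4Q/(πD²) = 0.9701 m/s; Re = 2.23×10^5; ε/D = 7.52×10^-5; f = 0.01590
h_f = f(L/D)V²/2g = 7.054 m
Total head H = z + h_f = 52.5 + 7.054 = 59.55 m
P_hyd = ρgQH = 722.0·9.81·0.00840·59.55 = 3.543 kW
P_shaft = P_hyd/η = 3.543/0.62 = 5.715 kW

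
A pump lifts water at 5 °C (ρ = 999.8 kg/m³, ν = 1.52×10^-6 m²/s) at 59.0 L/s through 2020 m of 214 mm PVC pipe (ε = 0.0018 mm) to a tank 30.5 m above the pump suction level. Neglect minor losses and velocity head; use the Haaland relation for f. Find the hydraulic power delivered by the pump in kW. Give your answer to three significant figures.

P_hyd ≈ 29.0 kW

V = 4Q/(πD²) = 1.640 m/s; Re = 2.31×10^5; ε/D = 8.41×10^-6; f = 0.01513
h_f = f(L/D)V²/2g = 19.58 m
Total head H = z + h_f = 30.5 + 19.58 = 50.08 m
P_hyd = ρgQH = 999.8·9.81·0.0590·50.08 = 28.98 kW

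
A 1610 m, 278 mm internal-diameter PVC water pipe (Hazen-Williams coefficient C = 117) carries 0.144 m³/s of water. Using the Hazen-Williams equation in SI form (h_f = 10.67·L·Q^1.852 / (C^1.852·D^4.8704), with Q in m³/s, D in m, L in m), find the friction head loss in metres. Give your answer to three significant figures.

h_f ≈ 35.8 m

h_f = 10.67·1610·0.144^1.852 / (117^1.852·0.278^4.8704) = 35.79 m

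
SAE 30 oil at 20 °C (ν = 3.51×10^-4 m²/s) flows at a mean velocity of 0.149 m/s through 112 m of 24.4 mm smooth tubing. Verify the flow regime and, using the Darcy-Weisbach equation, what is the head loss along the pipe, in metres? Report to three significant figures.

h_f ≈ 32.1 m

Re = VD/ν = 0.149·0.02440/3.51×10^-4 = 10.4 → laminar (Re < 2300)
f = 64/Re = 6.179
h_f = f(L/D)V²/(2g) = 6.179·(112/0.02440)·0.149²/(2·9.81) = 32.09 m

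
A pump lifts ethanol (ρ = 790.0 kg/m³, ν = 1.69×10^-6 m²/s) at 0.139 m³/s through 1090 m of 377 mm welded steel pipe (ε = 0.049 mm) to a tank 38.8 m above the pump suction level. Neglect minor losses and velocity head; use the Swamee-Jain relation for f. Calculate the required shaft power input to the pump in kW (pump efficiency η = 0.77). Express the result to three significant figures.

V = 4Q/(πD²) = 1.245 m/s; Re = 2.78×10^5; ε/D = 1.30×10^-4; f = 0.01587
h_f = f(L/D)V²/2g = 3.627 m
Total head H = z + h_f = 38.8 + 3.627 = 42.43 m
P_hyd = ρgQH = 790.0·9.81·0.139·42.43 = 45.70 kW
P_shaft = P_hyd/η = 45.70/0.77 = 59.36 kW

P_shaft ≈ 59.4 kW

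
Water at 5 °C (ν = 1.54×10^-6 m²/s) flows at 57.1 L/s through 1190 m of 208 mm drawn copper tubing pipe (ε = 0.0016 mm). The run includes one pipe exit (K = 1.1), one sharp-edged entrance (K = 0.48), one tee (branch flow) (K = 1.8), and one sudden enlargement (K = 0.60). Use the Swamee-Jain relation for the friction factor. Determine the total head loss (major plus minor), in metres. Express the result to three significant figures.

H_L ≈ 13.1 m

V = 4Q/(πD²) = 1.680 m/s; V²/2g = 0.1439 m
Re = 2.27×10^5, ε/D = 7.69×10^-6 → f = 0.01523 (Swamee-Jain)
Major: h_f = f(L/D)·V²/2g = 0.01523·5721·0.1439 = 12.54 m
Minor: ΣK = 3.98; h_m = ΣK·V²/2g = 0.5728 m
Total H_L = 12.54 + 0.5728 = 13.12 m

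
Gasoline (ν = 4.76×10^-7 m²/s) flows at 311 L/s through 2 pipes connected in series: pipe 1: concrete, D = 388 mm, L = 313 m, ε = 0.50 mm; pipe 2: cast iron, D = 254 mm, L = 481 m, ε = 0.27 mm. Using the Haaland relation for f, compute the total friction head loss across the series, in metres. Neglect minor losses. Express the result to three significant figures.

H ≈ 78.9 m

Pipe 1: V = 2.630 m/s, Re = 2.14×10^6, ε/D = 0.00129, f = 0.02105, h_1 = f(L/D)V²/2g = 5.989 m
Pipe 2: V = 6.138 m/s, Re = 3.28×10^6, ε/D = 0.00106, f = 0.02005, h_2 = f(L/D)V²/2g = 72.90 m
Series → Q common, losses add: H = Σh = 78.89 m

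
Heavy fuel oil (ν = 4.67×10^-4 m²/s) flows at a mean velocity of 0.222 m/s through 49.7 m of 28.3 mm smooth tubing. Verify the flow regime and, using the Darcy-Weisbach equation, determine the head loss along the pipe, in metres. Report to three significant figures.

h_f ≈ 21.0 m

Re = VD/ν = 0.222·0.02830/4.67×10^-4 = 13.5 → laminar (Re < 2300)
f = 64/Re = 4.757
h_f = f(L/D)V²/(2g) = 4.757·(49.7/0.02830)·0.222²/(2·9.81) = 20.99 m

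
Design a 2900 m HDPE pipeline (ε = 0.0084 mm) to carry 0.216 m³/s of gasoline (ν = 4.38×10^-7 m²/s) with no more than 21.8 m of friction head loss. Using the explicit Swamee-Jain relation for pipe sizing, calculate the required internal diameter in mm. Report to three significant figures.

Swamee-Jain (Type III): D = 0.66·[ε^1.25·(LQ²/(gh_f))^4.75 + ν·Q^9.4·(L/(gh_f))^5.2]^0.04
LQ²/(gh_f) = 0.6327; L/(gh_f) = 13.56
Term 1 = ε^1.25·(…)^4.75 = 5.14×10^-8; Term 2 = ν·Q^9.4·(…)^5.2 = 1.88×10^-7
D = 0.66·(5.14×10^-8 + 1.88×10^-7)^0.04 = 0.3587 m = 359 mm
Check: V = 2.14 m/s, Re = 1.75×10^6, f = 0.01134, h_f = 21.4 m ≈ 21.8 m ✓

D ≈ 359 mm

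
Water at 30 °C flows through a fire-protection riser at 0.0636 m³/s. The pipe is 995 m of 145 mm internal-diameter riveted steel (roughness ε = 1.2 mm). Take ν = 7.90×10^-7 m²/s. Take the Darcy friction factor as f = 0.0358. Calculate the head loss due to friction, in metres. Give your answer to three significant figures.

V = 4Q/(πD²) = 4·0.0636/(π·0.145²) = 3.852 m/s
h_f = f(L/D)V²/(2g) = 0.03580·(995/0.145)·3.852²/(2·9.81) = 185.7 m

h_f ≈ 186 m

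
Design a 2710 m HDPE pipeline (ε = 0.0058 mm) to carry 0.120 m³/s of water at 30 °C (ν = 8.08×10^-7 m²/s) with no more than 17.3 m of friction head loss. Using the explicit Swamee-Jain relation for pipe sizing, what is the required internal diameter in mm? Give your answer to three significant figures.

D ≈ 303 mm

Swamee-Jain (Type III): D = 0.66·[ε^1.25·(LQ²/(gh_f))^4.75 + ν·Q^9.4·(L/(gh_f))^5.2]^0.04
LQ²/(gh_f) = 0.2299; L/(gh_f) = 15.97
Term 1 = ε^1.25·(…)^4.75 = 2.64×10^-10; Term 2 = ν·Q^9.4·(…)^5.2 = 3.23×10^-9
D = 0.66·(2.64×10^-10 + 3.23×10^-9)^0.04 = 0.3029 m = 303 mm
Check: V = 1.67 m/s, Re = 6.24×10^5, f = 0.01293, h_f = 16.4 m ≈ 17.3 m ✓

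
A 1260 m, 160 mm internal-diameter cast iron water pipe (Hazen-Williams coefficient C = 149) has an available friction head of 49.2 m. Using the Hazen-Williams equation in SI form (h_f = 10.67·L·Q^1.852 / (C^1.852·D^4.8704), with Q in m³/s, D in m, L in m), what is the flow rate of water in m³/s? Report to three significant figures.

Q ≈ 0.0581 m³/s

Rearranging: Q = [h_f·C^1.852·D^4.8704 / (10.67·L)]^(1/1.852)
Q = [49.2·149^1.852·0.160^4.8704 / (10.67·1260)]^0.540 = 0.05815 m³/s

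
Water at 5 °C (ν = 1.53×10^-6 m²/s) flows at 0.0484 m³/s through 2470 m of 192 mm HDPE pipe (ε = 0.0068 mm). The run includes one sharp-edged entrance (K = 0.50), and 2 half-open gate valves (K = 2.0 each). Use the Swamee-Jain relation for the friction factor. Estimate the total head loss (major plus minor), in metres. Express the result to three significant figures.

H_L ≈ 29.4 m

V = 4Q/(πD²) = 1.672 m/s; V²/2g = 0.1424 m
Re = 2.10×10^5, ε/D = 3.54×10^-5 → f = 0.01572 (Swamee-Jain)
Major: h_f = f(L/D)·V²/2g = 0.01572·12865·0.1424 = 28.80 m
Minor: ΣK = 4.50; h_m = ΣK·V²/2g = 0.6409 m
Total H_L = 28.80 + 0.6409 = 29.44 m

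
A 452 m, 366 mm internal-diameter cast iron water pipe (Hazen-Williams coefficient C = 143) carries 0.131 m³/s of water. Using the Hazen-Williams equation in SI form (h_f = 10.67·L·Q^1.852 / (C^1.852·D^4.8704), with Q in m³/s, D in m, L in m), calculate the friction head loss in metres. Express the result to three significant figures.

h_f = 10.67·452·0.131^1.852 / (143^1.852·0.366^4.8704) = 1.523 m

h_f ≈ 1.52 m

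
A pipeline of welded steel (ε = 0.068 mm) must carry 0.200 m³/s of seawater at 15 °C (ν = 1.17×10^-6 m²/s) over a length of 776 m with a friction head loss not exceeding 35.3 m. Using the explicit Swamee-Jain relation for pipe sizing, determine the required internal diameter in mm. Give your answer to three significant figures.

Swamee-Jain (Type III): D = 0.66·[ε^1.25·(LQ²/(gh_f))^4.75 + ν·Q^9.4·(L/(gh_f))^5.2]^0.04
LQ²/(gh_f) = 0.08964; L/(gh_f) = 2.241
Term 1 = ε^1.25·(…)^4.75 = 6.53×10^-11; Term 2 = ν·Q^9.4·(…)^5.2 = 2.09×10^-11
D = 0.66·(6.53×10^-11 + 2.09×10^-11)^0.04 = 0.2612 m = 261 mm
Check: V = 3.73 m/s, Re = 8.33×10^5, f = 0.01553, h_f = 32.8 m ≈ 35.3 m ✓

D ≈ 261 mm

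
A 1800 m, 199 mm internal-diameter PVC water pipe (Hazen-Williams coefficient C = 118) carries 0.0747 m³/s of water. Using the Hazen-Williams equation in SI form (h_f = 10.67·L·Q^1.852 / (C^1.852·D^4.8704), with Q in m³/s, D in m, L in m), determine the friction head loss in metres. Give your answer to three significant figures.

h_f = 10.67·1800·0.0747^1.852 / (118^1.852·0.199^4.8704) = 59.51 m

h_f ≈ 59.5 m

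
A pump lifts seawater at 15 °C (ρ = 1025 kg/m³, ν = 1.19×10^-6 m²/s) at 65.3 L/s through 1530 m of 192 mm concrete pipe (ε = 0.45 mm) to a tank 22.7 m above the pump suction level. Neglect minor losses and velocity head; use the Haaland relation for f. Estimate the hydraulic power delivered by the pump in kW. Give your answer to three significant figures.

P_hyd ≈ 48.7 kW

V = 4Q/(πD²) = 2.255 m/s; Re = 3.64×10^5; ε/D = 0.00234; f = 0.02488
h_f = f(L/D)V²/2g = 51.41 m
Total head H = z + h_f = 22.7 + 51.41 = 74.11 m
P_hyd = ρgQH = 1025·9.81·0.0653·74.11 = 48.66 kW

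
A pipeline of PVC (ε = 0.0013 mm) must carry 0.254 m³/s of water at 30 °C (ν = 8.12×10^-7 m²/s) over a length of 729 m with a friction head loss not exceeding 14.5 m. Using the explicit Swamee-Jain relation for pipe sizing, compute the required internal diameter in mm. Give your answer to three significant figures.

D ≈ 316 mm

Swamee-Jain (Type III): D = 0.66·[ε^1.25·(LQ²/(gh_f))^4.75 + ν·Q^9.4·(L/(gh_f))^5.2]^0.04
LQ²/(gh_f) = 0.3306; L/(gh_f) = 5.125
Term 1 = ε^1.25·(…)^4.75 = 2.29×10^-10; Term 2 = ν·Q^9.4·(…)^5.2 = 1.01×10^-8
D = 0.66·(2.29×10^-10 + 1.01×10^-8)^0.04 = 0.3163 m = 316 mm
Check: V = 3.23 m/s, Re = 1.26×10^6, f = 0.01129, h_f = 13.8 m ≈ 14.5 m ✓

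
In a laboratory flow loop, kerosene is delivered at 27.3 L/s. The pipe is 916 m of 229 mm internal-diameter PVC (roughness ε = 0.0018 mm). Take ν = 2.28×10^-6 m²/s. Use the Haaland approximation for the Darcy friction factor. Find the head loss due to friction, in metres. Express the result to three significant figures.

h_f ≈ 1.74 m

V = 4Q/(πD²) = 4·0.0273/(π·0.229²) = 0.6628 m/s
Re = VD/ν = 0.6628·0.229/2.28×10^-6 = 6.66×10^4 → turbulent
ε/D = 0.0018/229 = 7.86×10^-6
Haaland: f = 0.01946
h_f = f(L/D)V²/(2g) = 0.01946·(916/0.229)·0.6628²/(2·9.81) = 1.743 m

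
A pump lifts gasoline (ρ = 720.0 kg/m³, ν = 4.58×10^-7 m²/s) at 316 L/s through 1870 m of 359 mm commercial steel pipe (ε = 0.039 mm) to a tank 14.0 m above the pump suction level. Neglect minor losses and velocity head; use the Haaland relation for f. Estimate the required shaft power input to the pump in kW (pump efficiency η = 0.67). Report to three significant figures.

V = 4Q/(πD²) = 3.122 m/s; Re = 2.45×10^6; ε/D = 1.09×10^-4; f = 0.01277
h_f = f(L/D)V²/2g = 33.05 m
Total head H = z + h_f = 14.0 + 33.05 = 47.05 m
P_hyd = ρgQH = 720.0·9.81·0.316·47.05 = 105.0 kW
P_shaft = P_hyd/η = 105.0/0.67 = 156.7 kW

P_shaft ≈ 157 kW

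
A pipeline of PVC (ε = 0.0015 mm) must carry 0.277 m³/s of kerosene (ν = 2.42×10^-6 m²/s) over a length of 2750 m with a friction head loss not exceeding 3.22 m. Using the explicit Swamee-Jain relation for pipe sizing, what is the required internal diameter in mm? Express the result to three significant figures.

Swamee-Jain (Type III): D = 0.66·[ε^1.25·(LQ²/(gh_f))^4.75 + ν·Q^9.4·(L/(gh_f))^5.2]^0.04
LQ²/(gh_f) = 6.680; L/(gh_f) = 87.06
Term 1 = ε^1.25·(…)^4.75 = 4.34×10^-4; Term 2 = ν·Q^9.4·(…)^5.2 = 0.170
D = 0.66·(4.34×10^-4 + 0.170)^0.04 = 0.6149 m = 615 mm
Check: V = 0.933 m/s, Re = 2.37×10^5, f = 0.01506, h_f = 2.99 m ≈ 3.22 m ✓

D ≈ 615 mm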